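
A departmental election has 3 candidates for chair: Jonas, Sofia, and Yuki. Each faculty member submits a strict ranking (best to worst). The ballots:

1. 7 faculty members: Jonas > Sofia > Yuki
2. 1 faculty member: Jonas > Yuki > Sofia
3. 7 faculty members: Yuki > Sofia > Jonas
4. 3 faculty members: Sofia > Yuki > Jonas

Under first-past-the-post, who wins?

Jonas

First-place votes: Jonas 8, Sofia 3, Yuki 7.
Jonas has the most first-place votes.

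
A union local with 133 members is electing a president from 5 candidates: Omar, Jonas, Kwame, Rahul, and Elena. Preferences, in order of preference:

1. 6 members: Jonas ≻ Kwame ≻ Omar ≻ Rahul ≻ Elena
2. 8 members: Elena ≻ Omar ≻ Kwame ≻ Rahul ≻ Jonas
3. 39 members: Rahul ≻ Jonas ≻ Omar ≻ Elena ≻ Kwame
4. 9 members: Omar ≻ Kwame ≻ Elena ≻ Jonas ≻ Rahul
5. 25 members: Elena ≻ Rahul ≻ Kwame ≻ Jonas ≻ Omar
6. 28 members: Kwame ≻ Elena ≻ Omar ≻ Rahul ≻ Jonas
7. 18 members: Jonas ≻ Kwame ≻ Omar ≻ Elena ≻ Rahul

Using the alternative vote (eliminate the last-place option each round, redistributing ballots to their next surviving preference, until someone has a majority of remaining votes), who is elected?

Kwame

Round 1: Omar 9, Jonas 24, Kwame 28, Rahul 39, Elena 33. Eliminate Omar.
Round 2: Jonas 24, Kwame 37, Rahul 39, Elena 33. Eliminate Jonas.
Round 3: Kwame 61, Rahul 39, Elena 33. Eliminate Elena.
Round 4: Kwame 69, Rahul 64. Kwame has a majority.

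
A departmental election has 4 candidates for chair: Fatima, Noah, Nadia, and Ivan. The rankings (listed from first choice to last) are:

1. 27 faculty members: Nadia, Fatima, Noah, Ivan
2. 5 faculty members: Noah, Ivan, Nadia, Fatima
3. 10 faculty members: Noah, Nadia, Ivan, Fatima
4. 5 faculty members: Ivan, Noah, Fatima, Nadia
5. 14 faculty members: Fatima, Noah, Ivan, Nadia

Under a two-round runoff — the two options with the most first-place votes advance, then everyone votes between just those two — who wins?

Noah

Round 1 first-place votes: Fatima 14, Noah 15, Nadia 27, Ivan 5.
Nadia and Noah advance.
Runoff: Nadia is preferred to Noah by 27 voters; Noah by 34.
Noah wins the runoff.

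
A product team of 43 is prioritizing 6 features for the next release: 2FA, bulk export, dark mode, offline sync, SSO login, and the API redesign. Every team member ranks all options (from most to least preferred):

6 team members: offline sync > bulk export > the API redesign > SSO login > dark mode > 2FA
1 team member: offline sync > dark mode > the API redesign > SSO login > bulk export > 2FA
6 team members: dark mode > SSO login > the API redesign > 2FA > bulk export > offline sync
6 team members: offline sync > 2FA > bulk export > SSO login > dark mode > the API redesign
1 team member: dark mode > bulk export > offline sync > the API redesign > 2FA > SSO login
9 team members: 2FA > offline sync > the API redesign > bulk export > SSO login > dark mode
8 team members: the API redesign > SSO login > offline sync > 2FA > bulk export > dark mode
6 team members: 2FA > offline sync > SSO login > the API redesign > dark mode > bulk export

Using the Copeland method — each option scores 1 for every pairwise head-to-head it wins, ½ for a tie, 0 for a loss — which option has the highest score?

offline sync

2FA: beats bulk export, dark mode, and SSO login; loses to offline sync and the API redesign → score 3.
bulk export: beats dark mode and SSO login; loses to 2FA, offline sync, and the API redesign → score 2.
dark mode: loses to 2FA, bulk export, offline sync, SSO login, and the API redesign → score 0.
offline sync: beats 2FA, bulk export, dark mode, SSO login, and the API redesign → score 5.
SSO login: beats dark mode; loses to 2FA, bulk export, offline sync, and the API redesign → score 1.
the API redesign: beats 2FA, bulk export, dark mode, and SSO login; loses to offline sync → score 4.
offline sync has the best pairwise record.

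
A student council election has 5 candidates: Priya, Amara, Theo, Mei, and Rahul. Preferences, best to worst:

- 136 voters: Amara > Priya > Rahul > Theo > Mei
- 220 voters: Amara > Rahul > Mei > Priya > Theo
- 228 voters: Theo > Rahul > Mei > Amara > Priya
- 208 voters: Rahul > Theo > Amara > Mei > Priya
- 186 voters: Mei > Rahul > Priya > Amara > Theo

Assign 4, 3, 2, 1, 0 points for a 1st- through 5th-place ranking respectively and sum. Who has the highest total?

Priya: 136·3 + 220·1 + 228·0 + 208·0 + 186·2 = 1000
Amara: 136·4 + 220·4 + 228·1 + 208·2 + 186·1 = 2254
Theo: 136·1 + 220·0 + 228·4 + 208·3 + 186·0 = 1672
Mei: 136·0 + 220·2 + 228·2 + 208·1 + 186·4 = 1848
Rahul: 136·2 + 220·3 + 228·3 + 208·4 + 186·3 = 3006
Rahul has the highest Borda score (3006).

Rahul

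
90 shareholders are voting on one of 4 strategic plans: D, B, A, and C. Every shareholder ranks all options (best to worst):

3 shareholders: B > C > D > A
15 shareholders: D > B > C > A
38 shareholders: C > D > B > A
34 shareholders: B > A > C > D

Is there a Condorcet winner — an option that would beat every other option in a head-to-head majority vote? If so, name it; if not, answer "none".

Checking pairwise contests:
C beats D 75–15.
D beats B 53–37.
D beats A 56–34.
B beats C 52–38.
Every option loses at least one head-to-head, so there is no Condorcet winner.

none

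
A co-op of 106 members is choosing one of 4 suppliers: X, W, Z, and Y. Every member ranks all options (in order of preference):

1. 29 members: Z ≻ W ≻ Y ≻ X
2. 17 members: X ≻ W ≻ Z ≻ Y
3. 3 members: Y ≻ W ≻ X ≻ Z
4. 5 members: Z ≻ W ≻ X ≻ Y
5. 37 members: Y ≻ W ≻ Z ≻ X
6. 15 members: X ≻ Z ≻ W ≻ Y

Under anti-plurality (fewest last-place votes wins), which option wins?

W

Last-place votes: X 66, W 0, Z 3, Y 37.
W is ranked last by the fewest voters, so W wins.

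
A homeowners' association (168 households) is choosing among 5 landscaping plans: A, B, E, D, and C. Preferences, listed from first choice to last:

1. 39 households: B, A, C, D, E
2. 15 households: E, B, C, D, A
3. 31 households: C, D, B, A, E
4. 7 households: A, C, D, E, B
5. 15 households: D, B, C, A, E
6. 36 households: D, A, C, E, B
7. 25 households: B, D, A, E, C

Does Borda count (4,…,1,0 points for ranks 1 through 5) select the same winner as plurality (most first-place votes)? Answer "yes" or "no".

no

Borda — scores: A 349, B 408, E 128, D 440, C 355. Winner: D.
Plurality — first-place votes: A 7, B 64, E 15, D 51, C 31. Winner: B.
The two methods disagree.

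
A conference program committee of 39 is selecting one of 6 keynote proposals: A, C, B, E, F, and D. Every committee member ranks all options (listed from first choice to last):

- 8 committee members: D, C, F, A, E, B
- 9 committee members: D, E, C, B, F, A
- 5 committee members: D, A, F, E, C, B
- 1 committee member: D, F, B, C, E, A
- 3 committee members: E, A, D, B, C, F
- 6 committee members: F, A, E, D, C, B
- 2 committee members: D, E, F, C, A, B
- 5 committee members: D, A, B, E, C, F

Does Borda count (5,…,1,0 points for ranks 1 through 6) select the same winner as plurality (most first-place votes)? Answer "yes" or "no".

yes

Borda — scores: A 94, C 84, B 42, E 106, F 88, D 171. Winner: D.
Plurality — first-place votes: A 0, C 0, B 0, E 3, F 6, D 30. Winner: D.
The two methods agree.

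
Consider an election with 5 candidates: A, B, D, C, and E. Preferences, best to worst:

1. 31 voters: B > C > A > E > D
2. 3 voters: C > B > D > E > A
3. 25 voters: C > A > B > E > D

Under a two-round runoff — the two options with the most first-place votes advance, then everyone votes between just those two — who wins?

Round 1 first-place votes: A 0, B 31, D 0, C 28, E 0.
B and C advance.
Runoff: B is preferred to C by 31 voters; C by 28.
B wins the runoff.

B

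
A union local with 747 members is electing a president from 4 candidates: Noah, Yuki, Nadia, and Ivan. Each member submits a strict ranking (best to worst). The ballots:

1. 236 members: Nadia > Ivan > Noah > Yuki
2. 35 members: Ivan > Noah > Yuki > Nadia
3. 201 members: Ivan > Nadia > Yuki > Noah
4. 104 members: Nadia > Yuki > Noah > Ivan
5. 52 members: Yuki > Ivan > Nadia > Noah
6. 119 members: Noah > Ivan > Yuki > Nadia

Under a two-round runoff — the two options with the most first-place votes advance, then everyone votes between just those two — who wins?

Ivan

Round 1 first-place votes: Noah 119, Yuki 52, Nadia 340, Ivan 236.
Nadia and Ivan advance.
Runoff: Nadia is preferred to Ivan by 340 voters; Ivan by 407.
Ivan wins the runoff.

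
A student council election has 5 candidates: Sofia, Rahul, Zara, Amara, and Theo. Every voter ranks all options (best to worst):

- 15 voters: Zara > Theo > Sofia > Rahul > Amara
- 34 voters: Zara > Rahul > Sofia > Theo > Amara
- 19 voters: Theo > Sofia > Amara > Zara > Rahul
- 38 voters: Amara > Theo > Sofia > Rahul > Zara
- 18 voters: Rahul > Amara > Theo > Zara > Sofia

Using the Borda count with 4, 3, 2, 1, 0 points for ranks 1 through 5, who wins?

Sofia: 15·2 + 34·2 + 19·3 + 38·2 + 18·0 = 231
Rahul: 15·1 + 34·3 + 19·0 + 38·1 + 18·4 = 227
Zara: 15·4 + 34·4 + 19·1 + 38·0 + 18·1 = 233
Amara: 15·0 + 34·0 + 19·2 + 38·4 + 18·3 = 244
Theo: 15·3 + 34·1 + 19·4 + 38·3 + 18·2 = 305
Theo has the highest Borda score (305).

Theo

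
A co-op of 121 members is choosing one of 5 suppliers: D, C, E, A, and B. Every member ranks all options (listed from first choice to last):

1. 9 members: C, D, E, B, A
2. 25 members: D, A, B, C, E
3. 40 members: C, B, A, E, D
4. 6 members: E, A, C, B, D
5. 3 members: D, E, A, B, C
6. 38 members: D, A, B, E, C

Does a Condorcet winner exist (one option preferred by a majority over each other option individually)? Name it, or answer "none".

D vs C: 66–55 for D.
D vs E: 75–46 for D.
D vs A: 75–46 for D.
D vs B: 75–46 for D.
D beats every other option head-to-head.

D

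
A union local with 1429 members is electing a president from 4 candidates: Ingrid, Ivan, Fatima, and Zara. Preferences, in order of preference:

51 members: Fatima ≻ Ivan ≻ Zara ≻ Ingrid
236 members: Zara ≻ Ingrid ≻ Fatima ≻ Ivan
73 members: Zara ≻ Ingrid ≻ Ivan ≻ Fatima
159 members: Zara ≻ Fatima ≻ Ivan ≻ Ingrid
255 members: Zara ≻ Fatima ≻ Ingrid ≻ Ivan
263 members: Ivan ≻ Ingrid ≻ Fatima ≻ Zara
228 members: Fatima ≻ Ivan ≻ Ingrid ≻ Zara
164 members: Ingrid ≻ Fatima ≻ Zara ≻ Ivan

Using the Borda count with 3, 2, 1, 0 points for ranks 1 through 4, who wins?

Ingrid: 51·0 + 236·2 + 73·2 + 159·0 + 255·1 + 263·2 + 228·1 + 164·3 = 2119
Ivan: 51·2 + 236·0 + 73·1 + 159·1 + 255·0 + 263·3 + 228·2 + 164·0 = 1579
Fatima: 51·3 + 236·1 + 73·0 + 159·2 + 255·2 + 263·1 + 228·3 + 164·2 = 2492
Zara: 51·1 + 236·3 + 73·3 + 159·3 + 255·3 + 263·0 + 228·0 + 164·1 = 2384
Fatima has the highest Borda score (2492).

Fatima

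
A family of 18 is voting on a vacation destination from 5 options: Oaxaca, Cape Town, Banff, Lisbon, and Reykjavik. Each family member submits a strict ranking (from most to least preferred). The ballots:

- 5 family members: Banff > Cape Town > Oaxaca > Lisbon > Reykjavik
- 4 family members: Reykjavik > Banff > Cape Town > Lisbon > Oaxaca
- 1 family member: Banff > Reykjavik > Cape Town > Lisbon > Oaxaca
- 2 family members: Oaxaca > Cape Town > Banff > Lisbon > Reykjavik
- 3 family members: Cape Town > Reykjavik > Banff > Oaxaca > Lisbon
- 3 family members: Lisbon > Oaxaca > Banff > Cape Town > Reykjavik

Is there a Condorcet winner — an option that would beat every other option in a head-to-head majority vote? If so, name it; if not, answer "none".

Banff

Banff vs Oaxaca: 13–5 for Banff.
Banff vs Cape Town: 13–5 for Banff.
Banff vs Lisbon: 15–3 for Banff.
Banff vs Reykjavik: 11–7 for Banff.
Banff beats every other option head-to-head.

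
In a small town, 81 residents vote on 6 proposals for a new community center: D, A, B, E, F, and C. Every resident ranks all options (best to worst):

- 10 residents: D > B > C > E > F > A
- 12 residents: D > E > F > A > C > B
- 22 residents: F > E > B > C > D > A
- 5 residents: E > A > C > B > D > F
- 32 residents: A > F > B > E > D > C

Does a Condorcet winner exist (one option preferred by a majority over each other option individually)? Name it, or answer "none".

F vs D: 54–27 for F.
F vs A: 44–37 for F.
F vs B: 66–15 for F.
F vs E: 54–27 for F.
F vs C: 66–15 for F.
F beats every other option head-to-head.

F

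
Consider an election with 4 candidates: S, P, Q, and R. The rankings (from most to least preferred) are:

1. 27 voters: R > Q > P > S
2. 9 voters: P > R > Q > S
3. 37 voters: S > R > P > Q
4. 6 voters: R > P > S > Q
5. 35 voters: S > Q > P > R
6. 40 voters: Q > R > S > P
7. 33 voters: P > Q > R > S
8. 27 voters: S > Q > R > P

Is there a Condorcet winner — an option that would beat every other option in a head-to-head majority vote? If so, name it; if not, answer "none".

Q

Q vs S: 109–105 for Q.
Q vs P: 129–85 for Q.
Q vs R: 135–79 for Q.
Q beats every other option head-to-head.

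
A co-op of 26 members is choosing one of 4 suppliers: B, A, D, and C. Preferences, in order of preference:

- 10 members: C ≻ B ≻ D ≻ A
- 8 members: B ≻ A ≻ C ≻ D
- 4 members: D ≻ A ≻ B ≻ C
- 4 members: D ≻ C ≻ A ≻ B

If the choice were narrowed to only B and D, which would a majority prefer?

Voters preferring B to D: 18; preferring D to B: 8.
B wins the head-to-head.

B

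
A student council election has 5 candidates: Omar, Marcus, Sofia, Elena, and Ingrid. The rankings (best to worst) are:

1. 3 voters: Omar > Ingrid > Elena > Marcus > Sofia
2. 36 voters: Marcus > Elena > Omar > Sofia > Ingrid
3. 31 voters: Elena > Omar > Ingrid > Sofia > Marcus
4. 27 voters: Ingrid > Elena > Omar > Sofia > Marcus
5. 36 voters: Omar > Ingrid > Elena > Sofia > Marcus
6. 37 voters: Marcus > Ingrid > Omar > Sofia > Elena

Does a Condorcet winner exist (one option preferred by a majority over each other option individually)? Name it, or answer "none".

none

Checking pairwise contests:
Elena beats Omar 94–76.
Omar beats Marcus 97–73.
Omar beats Sofia 170–0.
Ingrid beats Elena 103–67.
Omar beats Ingrid 106–64.
Every option loses at least one head-to-head, so there is no Condorcet winner.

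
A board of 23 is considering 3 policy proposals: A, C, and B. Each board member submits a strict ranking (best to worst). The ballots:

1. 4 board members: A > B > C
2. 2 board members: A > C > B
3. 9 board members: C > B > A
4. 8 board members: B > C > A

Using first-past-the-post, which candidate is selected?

First-place votes: A 6, C 9, B 8.
C has the most first-place votes.

C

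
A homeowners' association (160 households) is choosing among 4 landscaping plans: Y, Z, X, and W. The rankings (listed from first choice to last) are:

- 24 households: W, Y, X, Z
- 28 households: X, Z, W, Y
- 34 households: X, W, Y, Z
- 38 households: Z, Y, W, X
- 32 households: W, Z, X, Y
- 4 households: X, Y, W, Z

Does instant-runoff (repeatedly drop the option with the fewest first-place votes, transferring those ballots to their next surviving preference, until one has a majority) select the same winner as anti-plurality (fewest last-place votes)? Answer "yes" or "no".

yes

Instant-runoff — R1 Y 0, Z 38, X 66, W 56 (Y out); R2 Z 38, X 66, W 56 (Z out); R3 X 66, W 94 (W winner). Winner: W.
Anti-plurality — last-place votes: Y 60, Z 62, X 38, W 0. Winner: W.
The two methods agree.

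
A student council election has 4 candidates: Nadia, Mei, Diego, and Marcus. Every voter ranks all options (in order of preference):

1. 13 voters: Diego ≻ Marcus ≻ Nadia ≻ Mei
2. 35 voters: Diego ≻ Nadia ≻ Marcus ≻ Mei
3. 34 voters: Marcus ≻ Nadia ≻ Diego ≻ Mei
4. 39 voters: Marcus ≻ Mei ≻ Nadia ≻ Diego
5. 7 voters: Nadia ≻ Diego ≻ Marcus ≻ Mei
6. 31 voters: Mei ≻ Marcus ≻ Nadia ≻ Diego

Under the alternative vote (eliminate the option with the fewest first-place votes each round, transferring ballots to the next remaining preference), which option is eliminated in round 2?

Mei

Round 1: Nadia 7, Mei 31, Diego 48, Marcus 73. Eliminate Nadia.
Round 2: Mei 31, Diego 55, Marcus 73. Eliminate Mei.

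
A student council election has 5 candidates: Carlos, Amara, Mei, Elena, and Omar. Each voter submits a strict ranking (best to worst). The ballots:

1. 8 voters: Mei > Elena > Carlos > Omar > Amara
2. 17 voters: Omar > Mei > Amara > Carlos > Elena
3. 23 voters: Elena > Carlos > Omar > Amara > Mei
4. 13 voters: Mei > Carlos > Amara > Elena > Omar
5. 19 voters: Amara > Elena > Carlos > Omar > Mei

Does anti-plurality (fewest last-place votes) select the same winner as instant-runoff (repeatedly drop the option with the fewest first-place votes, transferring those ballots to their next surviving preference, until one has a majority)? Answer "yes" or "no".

Anti-plurality — last-place votes: Carlos 0, Amara 8, Mei 42, Elena 17, Omar 13. Winner: Carlos.
Instant-runoff — R1 Carlos 0, Amara 19, Mei 21, Elena 23, Omar 17 (Carlos out); R2 Amara 19, Mei 21, Elena 23, Omar 17 (Omar out); R3 Amara 19, Mei 38, Elena 23 (Amara out); R4 Mei 38, Elena 42 (Elena winner). Winner: Elena.
The two methods disagree.

no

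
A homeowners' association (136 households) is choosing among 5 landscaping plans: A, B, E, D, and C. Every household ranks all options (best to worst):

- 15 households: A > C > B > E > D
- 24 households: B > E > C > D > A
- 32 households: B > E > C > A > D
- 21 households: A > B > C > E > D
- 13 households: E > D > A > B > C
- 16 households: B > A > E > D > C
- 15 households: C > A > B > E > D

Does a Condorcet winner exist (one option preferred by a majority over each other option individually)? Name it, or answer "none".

B

B vs A: 72–64 for B.
B vs E: 123–13 for B.
B vs D: 123–13 for B.
B vs C: 106–30 for B.
B beats every other option head-to-head.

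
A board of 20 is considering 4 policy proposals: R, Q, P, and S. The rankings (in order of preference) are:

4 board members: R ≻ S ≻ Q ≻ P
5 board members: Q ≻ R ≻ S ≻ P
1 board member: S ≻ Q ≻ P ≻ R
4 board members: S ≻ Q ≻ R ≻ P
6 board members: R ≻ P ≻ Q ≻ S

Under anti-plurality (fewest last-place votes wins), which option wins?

Last-place votes: R 1, Q 0, P 13, S 6.
Q is ranked last by the fewest voters, so Q wins.

Q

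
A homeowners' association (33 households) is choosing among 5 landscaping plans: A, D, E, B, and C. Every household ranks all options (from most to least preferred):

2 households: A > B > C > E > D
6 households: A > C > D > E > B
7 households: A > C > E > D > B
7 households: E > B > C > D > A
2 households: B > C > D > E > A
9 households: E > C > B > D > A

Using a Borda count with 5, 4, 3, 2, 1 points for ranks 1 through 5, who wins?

A: 2·5 + 6·5 + 7·5 + 7·1 + 2·1 + 9·1 = 93
D: 2·1 + 6·3 + 7·2 + 7·2 + 2·3 + 9·2 = 72
E: 2·2 + 6·2 + 7·3 + 7·5 + 2·2 + 9·5 = 121
B: 2·4 + 6·1 + 7·1 + 7·4 + 2·5 + 9·3 = 86
C: 2·3 + 6·4 + 7·4 + 7·3 + 2·4 + 9·4 = 123
C has the highest Borda score (123).

C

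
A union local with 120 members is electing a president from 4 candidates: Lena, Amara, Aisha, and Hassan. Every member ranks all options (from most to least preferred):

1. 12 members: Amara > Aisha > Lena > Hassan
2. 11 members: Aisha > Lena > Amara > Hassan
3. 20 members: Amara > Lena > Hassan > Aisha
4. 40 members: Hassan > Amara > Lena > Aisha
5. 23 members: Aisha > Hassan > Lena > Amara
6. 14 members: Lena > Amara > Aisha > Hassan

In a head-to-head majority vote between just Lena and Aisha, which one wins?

Voters preferring Lena to Aisha: 74; preferring Aisha to Lena: 46.
Lena wins the head-to-head.

Lena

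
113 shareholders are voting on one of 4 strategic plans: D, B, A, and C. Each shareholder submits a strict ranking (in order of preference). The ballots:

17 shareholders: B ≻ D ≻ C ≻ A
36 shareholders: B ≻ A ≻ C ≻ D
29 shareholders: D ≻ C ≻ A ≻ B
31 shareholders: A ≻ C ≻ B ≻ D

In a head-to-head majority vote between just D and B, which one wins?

Voters preferring D to B: 29; preferring B to D: 84.
B wins the head-to-head.

B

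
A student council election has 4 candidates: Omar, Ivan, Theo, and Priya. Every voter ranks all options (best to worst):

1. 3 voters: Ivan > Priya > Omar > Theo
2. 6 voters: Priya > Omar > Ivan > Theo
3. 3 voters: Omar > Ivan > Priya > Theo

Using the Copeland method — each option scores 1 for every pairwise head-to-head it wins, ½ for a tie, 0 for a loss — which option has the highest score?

Priya

Omar: beats Ivan and Theo; loses to Priya → score 2.
Ivan: beats Theo; ties Priya; loses to Omar → score 1.5.
Theo: loses to Omar, Ivan, and Priya → score 0.
Priya: beats Omar and Theo; ties Ivan → score 2.5.
Priya has the best pairwise record.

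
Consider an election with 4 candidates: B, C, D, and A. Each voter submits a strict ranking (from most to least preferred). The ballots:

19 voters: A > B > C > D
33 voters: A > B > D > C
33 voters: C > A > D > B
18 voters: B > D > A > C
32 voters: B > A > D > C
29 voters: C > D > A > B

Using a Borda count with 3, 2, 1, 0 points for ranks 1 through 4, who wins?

B: 19·2 + 33·2 + 33·0 + 18·3 + 32·3 + 29·0 = 254
C: 19·1 + 33·0 + 33·3 + 18·0 + 32·0 + 29·3 = 205
D: 19·0 + 33·1 + 33·1 + 18·2 + 32·1 + 29·2 = 192
A: 19·3 + 33·3 + 33·2 + 18·1 + 32·2 + 29·1 = 333
A has the highest Borda score (333).

A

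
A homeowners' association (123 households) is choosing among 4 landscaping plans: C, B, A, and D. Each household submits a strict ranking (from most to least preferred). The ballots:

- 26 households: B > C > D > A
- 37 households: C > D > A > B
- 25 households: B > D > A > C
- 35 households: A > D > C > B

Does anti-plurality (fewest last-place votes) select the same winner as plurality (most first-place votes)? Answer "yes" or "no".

no

Anti-plurality — last-place votes: C 25, B 72, A 26, D 0. Winner: D.
Plurality — first-place votes: C 37, B 51, A 35, D 0. Winner: B.
The two methods disagree.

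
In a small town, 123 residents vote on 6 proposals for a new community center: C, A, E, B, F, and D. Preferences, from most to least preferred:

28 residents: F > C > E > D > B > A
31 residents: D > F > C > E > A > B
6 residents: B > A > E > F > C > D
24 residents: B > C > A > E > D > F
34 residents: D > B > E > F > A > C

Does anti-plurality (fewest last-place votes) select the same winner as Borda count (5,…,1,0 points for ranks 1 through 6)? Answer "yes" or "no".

no

Anti-plurality — last-place votes: C 34, A 28, E 0, B 31, F 24, D 6. Winner: E.
Borda — scores: C 307, A 161, E 314, B 314, F 344, D 405. Winner: D.
The two methods disagree.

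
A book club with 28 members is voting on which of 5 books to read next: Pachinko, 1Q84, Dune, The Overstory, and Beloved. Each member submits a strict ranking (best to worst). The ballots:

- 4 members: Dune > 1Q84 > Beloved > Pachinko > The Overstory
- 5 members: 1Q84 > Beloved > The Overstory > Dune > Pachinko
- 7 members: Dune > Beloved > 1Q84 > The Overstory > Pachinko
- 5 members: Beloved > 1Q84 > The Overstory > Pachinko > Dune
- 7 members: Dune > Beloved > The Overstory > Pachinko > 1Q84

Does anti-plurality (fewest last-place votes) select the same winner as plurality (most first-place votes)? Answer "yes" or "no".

no

Anti-plurality — last-place votes: Pachinko 12, 1Q84 7, Dune 5, The Overstory 4, Beloved 0. Winner: Beloved.
Plurality — first-place votes: Pachinko 0, 1Q84 5, Dune 18, The Overstory 0, Beloved 5. Winner: Dune.
The two methods disagree.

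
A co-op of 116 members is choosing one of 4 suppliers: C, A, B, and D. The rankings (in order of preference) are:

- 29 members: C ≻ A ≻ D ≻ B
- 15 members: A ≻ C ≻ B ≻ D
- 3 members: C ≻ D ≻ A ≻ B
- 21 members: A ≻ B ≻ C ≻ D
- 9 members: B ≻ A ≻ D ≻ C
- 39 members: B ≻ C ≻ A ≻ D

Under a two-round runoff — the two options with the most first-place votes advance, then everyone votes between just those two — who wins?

A

Round 1 first-place votes: C 32, A 36, B 48, D 0.
B and A advance.
Runoff: B is preferred to A by 48 voters; A by 68.
A wins the runoff.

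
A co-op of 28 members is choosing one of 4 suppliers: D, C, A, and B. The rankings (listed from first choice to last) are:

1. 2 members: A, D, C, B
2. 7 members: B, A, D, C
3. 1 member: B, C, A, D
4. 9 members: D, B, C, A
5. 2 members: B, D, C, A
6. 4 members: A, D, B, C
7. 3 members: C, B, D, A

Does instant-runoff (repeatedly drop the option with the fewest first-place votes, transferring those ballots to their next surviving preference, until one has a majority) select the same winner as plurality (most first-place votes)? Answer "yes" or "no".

Instant-runoff — R1 D 9, C 3, A 6, B 10 (C out); R2 D 9, A 6, B 13 (A out); R3 D 15, B 13 (D winner). Winner: D.
Plurality — first-place votes: D 9, C 3, A 6, B 10. Winner: B.
The two methods disagree.

no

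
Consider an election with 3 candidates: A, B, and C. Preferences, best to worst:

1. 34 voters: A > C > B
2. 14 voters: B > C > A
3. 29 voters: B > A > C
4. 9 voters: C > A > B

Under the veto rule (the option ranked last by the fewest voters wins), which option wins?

A

Last-place votes: A 14, B 43, C 29.
A is ranked last by the fewest voters, so A wins.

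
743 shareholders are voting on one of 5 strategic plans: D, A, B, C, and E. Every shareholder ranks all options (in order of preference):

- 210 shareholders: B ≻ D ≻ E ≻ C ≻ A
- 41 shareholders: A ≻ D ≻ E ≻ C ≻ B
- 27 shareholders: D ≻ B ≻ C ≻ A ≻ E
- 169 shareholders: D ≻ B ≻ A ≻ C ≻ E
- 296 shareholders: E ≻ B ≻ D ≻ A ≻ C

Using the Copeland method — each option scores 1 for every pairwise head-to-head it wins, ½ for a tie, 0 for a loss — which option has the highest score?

B

D: beats A, C, and E; loses to B → score 3.
A: beats C; loses to D, B, and E → score 1.
B: beats D, A, C, and E → score 4.
C: loses to D, A, B, and E → score 0.
E: beats A and C; loses to D and B → score 2.
B has the best pairwise record.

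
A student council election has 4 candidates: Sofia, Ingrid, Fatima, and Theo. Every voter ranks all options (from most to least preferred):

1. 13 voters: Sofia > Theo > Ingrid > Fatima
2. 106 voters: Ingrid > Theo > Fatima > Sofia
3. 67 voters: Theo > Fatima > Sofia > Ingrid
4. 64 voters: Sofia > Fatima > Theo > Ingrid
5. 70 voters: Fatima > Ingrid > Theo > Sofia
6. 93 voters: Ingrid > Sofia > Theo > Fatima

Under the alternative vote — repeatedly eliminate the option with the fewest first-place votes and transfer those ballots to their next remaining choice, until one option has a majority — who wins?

Round 1: Sofia 77, Ingrid 199, Fatima 70, Theo 67. Eliminate Theo.
Round 2: Sofia 77, Ingrid 199, Fatima 137. Eliminate Sofia.
Round 3: Ingrid 212, Fatima 201. Ingrid has a majority.

Ingrid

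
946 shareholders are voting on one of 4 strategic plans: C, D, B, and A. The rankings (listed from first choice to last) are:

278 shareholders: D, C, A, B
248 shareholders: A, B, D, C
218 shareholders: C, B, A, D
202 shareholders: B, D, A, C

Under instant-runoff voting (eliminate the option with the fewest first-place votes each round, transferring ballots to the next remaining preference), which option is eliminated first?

B

Round 1: C 218, D 278, B 202, A 248. Eliminate B.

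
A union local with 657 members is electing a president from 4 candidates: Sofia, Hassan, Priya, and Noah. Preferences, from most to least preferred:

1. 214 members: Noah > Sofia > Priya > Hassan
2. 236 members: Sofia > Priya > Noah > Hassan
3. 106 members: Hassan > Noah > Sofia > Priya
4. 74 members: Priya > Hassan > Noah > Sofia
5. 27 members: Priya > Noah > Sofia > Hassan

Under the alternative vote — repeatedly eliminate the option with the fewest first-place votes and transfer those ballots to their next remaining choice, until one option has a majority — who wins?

Round 1: Sofia 236, Hassan 106, Priya 101, Noah 214. Eliminate Priya.
Round 2: Sofia 236, Hassan 180, Noah 241. Eliminate Hassan.
Round 3: Sofia 236, Noah 421. Noah has a majority.

Noah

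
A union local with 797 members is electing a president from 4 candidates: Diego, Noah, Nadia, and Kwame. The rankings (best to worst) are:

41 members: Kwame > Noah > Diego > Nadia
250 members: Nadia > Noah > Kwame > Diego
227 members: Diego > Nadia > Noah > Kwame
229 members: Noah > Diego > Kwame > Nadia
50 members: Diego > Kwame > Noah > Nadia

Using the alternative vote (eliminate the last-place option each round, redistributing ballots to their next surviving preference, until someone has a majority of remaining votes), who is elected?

Round 1: Diego 277, Noah 229, Nadia 250, Kwame 41. Eliminate Kwame.
Round 2: Diego 277, Noah 270, Nadia 250. Eliminate Nadia.
Round 3: Diego 277, Noah 520. Noah has a majority.

Noah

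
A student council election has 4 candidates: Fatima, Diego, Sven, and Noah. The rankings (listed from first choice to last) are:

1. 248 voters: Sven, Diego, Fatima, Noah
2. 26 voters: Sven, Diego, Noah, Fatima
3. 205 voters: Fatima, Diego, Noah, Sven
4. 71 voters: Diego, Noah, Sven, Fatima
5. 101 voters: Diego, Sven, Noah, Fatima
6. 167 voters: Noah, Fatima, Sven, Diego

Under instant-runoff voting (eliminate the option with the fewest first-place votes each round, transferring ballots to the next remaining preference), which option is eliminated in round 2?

Round 1: Fatima 205, Diego 172, Sven 274, Noah 167. Eliminate Noah.
Round 2: Fatima 372, Diego 172, Sven 274. Eliminate Diego.

Diego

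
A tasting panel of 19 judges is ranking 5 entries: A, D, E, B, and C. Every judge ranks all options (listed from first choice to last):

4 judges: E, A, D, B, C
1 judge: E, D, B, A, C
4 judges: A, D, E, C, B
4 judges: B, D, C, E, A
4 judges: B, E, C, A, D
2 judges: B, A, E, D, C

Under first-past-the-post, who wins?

B

First-place votes: A 4, D 0, E 5, B 10, C 0.
B has the most first-place votes.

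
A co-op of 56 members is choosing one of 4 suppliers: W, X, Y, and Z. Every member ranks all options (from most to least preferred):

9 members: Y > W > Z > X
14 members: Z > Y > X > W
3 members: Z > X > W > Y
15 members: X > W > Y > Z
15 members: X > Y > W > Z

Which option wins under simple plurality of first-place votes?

X

First-place votes: W 0, X 30, Y 9, Z 17.
X has the most first-place votes.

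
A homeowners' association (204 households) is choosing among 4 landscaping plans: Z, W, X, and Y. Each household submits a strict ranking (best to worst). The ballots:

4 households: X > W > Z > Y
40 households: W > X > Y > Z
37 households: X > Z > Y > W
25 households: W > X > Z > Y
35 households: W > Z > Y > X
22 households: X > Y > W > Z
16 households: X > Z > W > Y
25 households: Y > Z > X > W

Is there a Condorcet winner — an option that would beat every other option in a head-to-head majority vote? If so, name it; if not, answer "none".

X vs Z: 144–60 for X.
X vs W: 104–100 for X.
X vs Y: 144–60 for X.
X beats every other option head-to-head.

X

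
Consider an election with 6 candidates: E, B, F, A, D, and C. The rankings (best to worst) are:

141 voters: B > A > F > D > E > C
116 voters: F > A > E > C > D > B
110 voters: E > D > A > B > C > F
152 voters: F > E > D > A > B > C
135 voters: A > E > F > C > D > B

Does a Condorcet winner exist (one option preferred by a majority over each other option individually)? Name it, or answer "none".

A vs E: 392–262 for A.
A vs B: 513–141 for A.
A vs F: 386–268 for A.
A vs D: 392–262 for A.
A vs C: 654–0 for A.
A beats every other option head-to-head.

A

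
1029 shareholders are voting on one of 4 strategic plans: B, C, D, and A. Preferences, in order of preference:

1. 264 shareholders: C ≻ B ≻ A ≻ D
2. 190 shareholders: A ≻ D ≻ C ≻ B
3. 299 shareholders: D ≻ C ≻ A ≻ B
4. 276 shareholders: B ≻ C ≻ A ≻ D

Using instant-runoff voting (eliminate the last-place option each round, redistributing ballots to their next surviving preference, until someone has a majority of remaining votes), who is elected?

Round 1: B 276, C 264, D 299, A 190. Eliminate A.
Round 2: B 276, C 264, D 489. Eliminate C.
Round 3: B 540, D 489. B has a majority.

B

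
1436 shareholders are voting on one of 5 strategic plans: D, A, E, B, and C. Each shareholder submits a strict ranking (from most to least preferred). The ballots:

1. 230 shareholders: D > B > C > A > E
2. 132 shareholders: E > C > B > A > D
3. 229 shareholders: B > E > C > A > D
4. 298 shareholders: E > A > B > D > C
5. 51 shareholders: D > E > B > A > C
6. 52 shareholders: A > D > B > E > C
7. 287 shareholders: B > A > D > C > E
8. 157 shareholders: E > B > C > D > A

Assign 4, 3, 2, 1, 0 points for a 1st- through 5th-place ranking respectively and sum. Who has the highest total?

D: 230·4 + 132·0 + 229·0 + 298·1 + 51·4 + 52·3 + 287·2 + 157·1 = 2309
A: 230·1 + 132·1 + 229·1 + 298·3 + 51·1 + 52·4 + 287·3 + 157·0 = 2605
E: 230·0 + 132·4 + 229·3 + 298·4 + 51·3 + 52·1 + 287·0 + 157·4 = 3240
B: 230·3 + 132·2 + 229·4 + 298·2 + 51·2 + 52·2 + 287·4 + 157·3 = 4291
C: 230·2 + 132·3 + 229·2 + 298·0 + 51·0 + 52·0 + 287·1 + 157·2 = 1915
B has the highest Borda score (4291).

B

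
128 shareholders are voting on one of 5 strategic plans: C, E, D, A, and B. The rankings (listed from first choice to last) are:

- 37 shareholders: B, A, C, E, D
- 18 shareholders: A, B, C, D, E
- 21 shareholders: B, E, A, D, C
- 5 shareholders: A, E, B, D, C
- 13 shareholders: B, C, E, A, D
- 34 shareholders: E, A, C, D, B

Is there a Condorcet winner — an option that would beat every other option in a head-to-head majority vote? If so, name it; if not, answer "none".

B

B vs C: 94–34 for B.
B vs E: 89–39 for B.
B vs D: 94–34 for B.
B vs A: 71–57 for B.
B beats every other option head-to-head.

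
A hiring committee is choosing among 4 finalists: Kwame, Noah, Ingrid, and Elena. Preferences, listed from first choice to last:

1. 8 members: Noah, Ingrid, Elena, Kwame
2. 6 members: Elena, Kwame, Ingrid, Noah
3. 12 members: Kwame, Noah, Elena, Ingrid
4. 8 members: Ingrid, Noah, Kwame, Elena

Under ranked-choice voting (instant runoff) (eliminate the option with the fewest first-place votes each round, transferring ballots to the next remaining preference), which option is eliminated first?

Round 1: Kwame 12, Noah 8, Ingrid 8, Elena 6. Eliminate Elena.

Elena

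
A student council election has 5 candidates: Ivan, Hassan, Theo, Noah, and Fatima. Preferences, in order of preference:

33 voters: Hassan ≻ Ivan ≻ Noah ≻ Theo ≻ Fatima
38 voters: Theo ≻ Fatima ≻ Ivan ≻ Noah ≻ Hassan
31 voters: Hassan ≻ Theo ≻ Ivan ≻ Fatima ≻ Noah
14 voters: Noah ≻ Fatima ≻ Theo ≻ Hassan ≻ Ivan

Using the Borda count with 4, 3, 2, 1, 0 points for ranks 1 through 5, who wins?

Theo

Ivan: 33·3 + 38·2 + 31·2 + 14·0 = 237
Hassan: 33·4 + 38·0 + 31·4 + 14·1 = 270
Theo: 33·1 + 38·4 + 31·3 + 14·2 = 306
Noah: 33·2 + 38·1 + 31·0 + 14·4 = 160
Fatima: 33·0 + 38·3 + 31·1 + 14·3 = 187
Theo has the highest Borda score (306).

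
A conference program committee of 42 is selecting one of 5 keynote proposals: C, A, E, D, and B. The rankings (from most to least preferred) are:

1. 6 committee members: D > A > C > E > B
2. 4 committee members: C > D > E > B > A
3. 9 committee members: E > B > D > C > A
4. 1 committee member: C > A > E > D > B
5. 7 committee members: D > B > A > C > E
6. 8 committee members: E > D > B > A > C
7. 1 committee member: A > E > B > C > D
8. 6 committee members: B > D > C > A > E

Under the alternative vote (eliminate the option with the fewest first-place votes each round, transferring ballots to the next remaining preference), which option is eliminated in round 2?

Round 1: C 5, A 1, E 17, D 13, B 6. Eliminate A.
Round 2: C 5, E 18, D 13, B 6. Eliminate C.

C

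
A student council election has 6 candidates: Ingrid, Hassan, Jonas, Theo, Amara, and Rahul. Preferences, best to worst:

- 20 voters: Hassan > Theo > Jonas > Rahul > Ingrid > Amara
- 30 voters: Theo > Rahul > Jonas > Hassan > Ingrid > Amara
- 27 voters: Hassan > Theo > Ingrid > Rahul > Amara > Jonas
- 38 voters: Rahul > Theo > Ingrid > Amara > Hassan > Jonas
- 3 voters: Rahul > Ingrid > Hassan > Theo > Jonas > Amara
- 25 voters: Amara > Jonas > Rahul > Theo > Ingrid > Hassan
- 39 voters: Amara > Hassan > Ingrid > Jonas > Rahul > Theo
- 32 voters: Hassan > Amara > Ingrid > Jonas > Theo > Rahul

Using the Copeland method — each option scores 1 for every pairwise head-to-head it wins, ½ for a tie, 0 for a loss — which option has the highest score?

Hassan

Ingrid: beats Jonas and Amara; loses to Hassan, Theo, and Rahul → score 2.
Hassan: beats Ingrid, Jonas, Theo, Amara, and Rahul → score 5.
Jonas: beats Rahul; loses to Ingrid, Hassan, Theo, and Amara → score 1.
Theo: beats Ingrid, Jonas, Amara, and Rahul; loses to Hassan → score 4.
Amara: beats Jonas; loses to Ingrid, Hassan, Theo, and Rahul → score 1.
Rahul: beats Ingrid and Amara; loses to Hassan, Jonas, and Theo → score 2.
Hassan has the best pairwise record.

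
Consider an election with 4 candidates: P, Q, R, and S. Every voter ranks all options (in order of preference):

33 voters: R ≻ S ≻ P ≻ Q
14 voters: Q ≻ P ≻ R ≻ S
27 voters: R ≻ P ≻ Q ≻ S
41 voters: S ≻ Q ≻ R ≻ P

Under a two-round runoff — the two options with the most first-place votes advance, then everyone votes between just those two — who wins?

R

Round 1 first-place votes: P 0, Q 14, R 60, S 41.
R and S advance.
Runoff: R is preferred to S by 74 voters; S by 41.
R wins the runoff.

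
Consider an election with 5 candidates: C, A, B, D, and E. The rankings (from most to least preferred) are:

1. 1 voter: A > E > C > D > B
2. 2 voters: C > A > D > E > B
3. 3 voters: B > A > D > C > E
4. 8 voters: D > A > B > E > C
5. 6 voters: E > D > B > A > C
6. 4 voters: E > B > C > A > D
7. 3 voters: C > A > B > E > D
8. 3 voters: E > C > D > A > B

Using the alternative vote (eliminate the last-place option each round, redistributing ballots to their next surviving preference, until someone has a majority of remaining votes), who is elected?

Round 1: C 5, A 1, B 3, D 8, E 13. Eliminate A.
Round 2: C 5, B 3, D 8, E 14. Eliminate B.
Round 3: C 5, D 11, E 14. Eliminate C.
Round 4: D 13, E 17. E has a majority.

E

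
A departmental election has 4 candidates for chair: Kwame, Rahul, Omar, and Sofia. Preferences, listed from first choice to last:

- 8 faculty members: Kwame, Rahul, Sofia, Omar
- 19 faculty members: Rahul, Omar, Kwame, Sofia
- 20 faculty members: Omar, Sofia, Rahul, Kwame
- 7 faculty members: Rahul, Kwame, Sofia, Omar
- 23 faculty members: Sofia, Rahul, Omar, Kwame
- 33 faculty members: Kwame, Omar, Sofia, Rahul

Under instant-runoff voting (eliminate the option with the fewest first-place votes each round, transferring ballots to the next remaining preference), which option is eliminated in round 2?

Round 1: Kwame 41, Rahul 26, Omar 20, Sofia 23. Eliminate Omar.
Round 2: Kwame 41, Rahul 26, Sofia 43. Eliminate Rahul.

Rahul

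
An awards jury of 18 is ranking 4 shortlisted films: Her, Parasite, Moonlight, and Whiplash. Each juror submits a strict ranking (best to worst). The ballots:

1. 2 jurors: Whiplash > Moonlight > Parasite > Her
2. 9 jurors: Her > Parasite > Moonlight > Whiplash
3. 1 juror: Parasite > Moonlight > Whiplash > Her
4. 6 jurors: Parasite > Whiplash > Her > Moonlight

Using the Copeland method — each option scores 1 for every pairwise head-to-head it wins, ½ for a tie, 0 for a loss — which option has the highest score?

Her: beats Moonlight; ties Parasite and Whiplash → score 2.
Parasite: beats Moonlight and Whiplash; ties Her → score 2.5.
Moonlight: beats Whiplash; loses to Her and Parasite → score 1.
Whiplash: ties Her; loses to Parasite and Moonlight → score 0.5.
Parasite has the best pairwise record.

Parasite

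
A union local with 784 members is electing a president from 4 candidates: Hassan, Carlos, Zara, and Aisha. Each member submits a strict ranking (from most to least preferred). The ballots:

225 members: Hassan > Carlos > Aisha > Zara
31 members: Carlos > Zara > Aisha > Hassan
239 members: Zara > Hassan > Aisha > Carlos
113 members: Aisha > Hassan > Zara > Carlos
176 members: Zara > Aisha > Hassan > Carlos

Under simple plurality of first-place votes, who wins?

Zara

First-place votes: Hassan 225, Carlos 31, Zara 415, Aisha 113.
Zara has the most first-place votes.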